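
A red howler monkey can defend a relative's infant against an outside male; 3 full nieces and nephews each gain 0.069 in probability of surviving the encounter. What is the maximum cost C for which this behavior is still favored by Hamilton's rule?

r to a full niece or nephew = 0.25 (full aunt/uncle↔niece/nephew: two paths of length 3 through the shared grandparent pair: r = 2·(1/2)^3 = 1/4).
Hamilton's rule: n·r·B > C, so the trait is favored while C < n·r·B = 3·0.25·0.069 = 0.05175.

0.05175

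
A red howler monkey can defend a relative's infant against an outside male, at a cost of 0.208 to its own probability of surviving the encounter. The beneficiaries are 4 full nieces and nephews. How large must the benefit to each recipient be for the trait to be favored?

0.208

r to a full niece or nephew = 1/4 (full aunt/uncle↔niece/nephew: two paths of length 3 through the shared grandparent pair: r = 2·(1/2)^3 = 1/4).
Hamilton's rule with n recipients of equal r: n·r·B > C, so B > C/(n·r) = 0.208/(4·0.25) = 0.208.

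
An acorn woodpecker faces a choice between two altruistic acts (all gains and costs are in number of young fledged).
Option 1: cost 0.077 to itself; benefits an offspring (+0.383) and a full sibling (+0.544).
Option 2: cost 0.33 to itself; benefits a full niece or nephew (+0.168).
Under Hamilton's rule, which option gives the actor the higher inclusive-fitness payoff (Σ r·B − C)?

Option 1

Option 1: r to an offspring = 0.5.
Option 1: r to a full sibling = 0.5.
Option 1: Σ r·B − C = (1·0.5·0.383 + 1·0.5·0.544) − 0.077 = 0.3865.
Option 2: r to a full niece or nephew = 0.25.
Option 2: Σ r·B − C = (1·0.25·0.168) − 0.33 = -0.288.
Option 1 has the higher net inclusive-fitness payoff.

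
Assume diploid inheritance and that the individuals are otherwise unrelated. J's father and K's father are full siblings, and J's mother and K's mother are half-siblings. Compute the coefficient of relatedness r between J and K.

0.1875

With two independent routes of shared ancestry, r is the sum of the two contributions.
J and K are related in two ways: first cousins through their fathers (r = 1/8) and half first cousins through their mothers (r = 1/16).
r = 1/8 + 1/16 = 3/16 = 0.1875.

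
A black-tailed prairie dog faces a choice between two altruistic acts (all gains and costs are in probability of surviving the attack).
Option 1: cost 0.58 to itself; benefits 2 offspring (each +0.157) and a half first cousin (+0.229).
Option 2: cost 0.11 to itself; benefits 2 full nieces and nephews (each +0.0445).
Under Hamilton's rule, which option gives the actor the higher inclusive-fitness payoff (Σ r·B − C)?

Option 2

Option 1: r to an offspring = 0.5.
Option 1: r to a half first cousin = 0.0625.
Option 1: Σ r·B − C = (2·0.5·0.157 + 1·0.0625·0.229) − 0.58 = -0.4086875.
Option 2: r to a full niece or nephew = 0.25.
Option 2: Σ r·B − C = (2·0.25·0.0445) − 0.11 = -0.08775.
Option 2 has the higher net inclusive-fitness payoff.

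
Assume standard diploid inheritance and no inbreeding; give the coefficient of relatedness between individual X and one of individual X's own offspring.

Each parent–offspring link contributes a factor of 1/2, and independent paths through distinct common ancestors add.
One parent–offspring link: r = (1/2)^1 = 1/2.

0.5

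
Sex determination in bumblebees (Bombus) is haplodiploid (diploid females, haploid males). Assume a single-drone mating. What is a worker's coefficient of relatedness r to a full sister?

Haplodiploid full sisters inherit their father's entire haploid genome identically (contributing 1/2) and on average half of their mother's contribution (1/2 · 1/2 = 1/4); r = 1/2 + 1/4 = 3/4.

0.75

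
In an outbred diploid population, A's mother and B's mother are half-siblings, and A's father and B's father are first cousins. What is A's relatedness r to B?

Relatedness sums over independent paths through distinct common ancestors.
A and B are related in two ways: half first cousins through their mothers (r = 1/16) and second cousins through their fathers (r = 1/32).
r = 1/16 + 1/32 = 3/32 = 0.09375.

0.09375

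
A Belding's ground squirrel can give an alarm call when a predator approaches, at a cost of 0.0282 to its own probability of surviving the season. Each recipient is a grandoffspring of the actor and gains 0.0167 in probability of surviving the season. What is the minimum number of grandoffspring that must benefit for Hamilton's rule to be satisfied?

r to a grandoffspring = 1/4 (two parent–offspring links: r = (1/2)^2 = 1/4).
Hamilton's rule: n·r·B > C  ⇒  n > C/(r·B) = 0.0282/(0.25·0.0167) = 6.754.
The smallest integer exceeding 6.754 is 7.

7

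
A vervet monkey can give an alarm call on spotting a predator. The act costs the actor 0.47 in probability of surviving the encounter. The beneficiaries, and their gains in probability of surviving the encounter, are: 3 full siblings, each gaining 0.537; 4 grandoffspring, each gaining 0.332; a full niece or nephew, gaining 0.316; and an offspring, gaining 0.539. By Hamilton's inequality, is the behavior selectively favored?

Hamilton's rule: the trait is favored when the sum of r·B over every recipient exceeds the actor's cost C.
r to a full sibling = 1/2 (full sibs share both parents — two paths of length 2: r = 2·(1/2)^2 = 1/2).
r to a grandoffspring = 0.25 (two parent–offspring links: r = (1/2)^2 = 1/4).
r to a full niece or nephew = 1/4 (full aunt/uncle↔niece/nephew: two paths of length 3 through the shared grandparent pair: r = 2·(1/2)^3 = 1/4).
r to an offspring = 0.5 (one parent–offspring link: r = (1/2)^1 = 1/2).
Summing one r·B term per recipient: 3·0.5·0.537 + 4·0.25·0.332 + 1·0.25·0.316 + 1·0.5·0.539 = 1.486.
1.486 > 0.47: the indirect benefit exceeds the cost.

Yes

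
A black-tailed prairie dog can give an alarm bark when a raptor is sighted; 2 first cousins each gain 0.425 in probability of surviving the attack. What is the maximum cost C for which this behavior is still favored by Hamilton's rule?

r to a first cousin = 0.125 (first cousins share one grandparent pair — two paths of length 4: r = 2·(1/2)^4 = 1/8).
Hamilton's rule: n·r·B > C, so the trait is favored while C < n·r·B = 2·0.125·0.425 = 0.10625.

0.10625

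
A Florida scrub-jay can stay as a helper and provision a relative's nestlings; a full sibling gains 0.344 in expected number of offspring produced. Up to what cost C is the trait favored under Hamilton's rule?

0.172

r to a full sibling = 0.5 (full sibs share both parents — two paths of length 2: r = 2·(1/2)^2 = 1/2).
Hamilton's rule: n·r·B > C, so the trait is favored while C < n·r·B = 1·0.5·0.344 = 0.172.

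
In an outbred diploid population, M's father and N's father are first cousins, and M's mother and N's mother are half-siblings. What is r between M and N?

Relatedness sums over independent paths through distinct common ancestors.
M and N are related in two ways: second cousins through their fathers (r = 1/32) and half first cousins through their mothers (r = 1/16).
r = 1/32 + 1/16 = 3/32 = 0.09375.

0.09375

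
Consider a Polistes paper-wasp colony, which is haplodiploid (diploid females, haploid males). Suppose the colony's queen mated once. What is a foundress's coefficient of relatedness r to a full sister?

Haplodiploid full sisters inherit their father's entire haploid genome identically (contributing 1/2) and on average half of their mother's contribution (1/2 · 1/2 = 1/4); r = 1/2 + 1/4 = 3/4.

0.75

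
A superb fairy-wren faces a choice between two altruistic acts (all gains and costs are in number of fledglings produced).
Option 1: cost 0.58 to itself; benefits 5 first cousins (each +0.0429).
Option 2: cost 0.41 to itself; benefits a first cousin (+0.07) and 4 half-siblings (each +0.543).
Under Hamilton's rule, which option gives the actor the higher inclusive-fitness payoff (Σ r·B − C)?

Option 1: r to a first cousin = 0.125.
Option 1: Σ r·B − C = (5·0.125·0.0429) − 0.58 = -0.5531875.
Option 2: r to a first cousin = 0.125.
Option 2: r to a half-sibling = 0.25.
Option 2: Σ r·B − C = (1·0.125·0.07 + 4·0.25·0.543) − 0.41 = 0.14175.
Option 2 has the higher net inclusive-fitness payoff.

Option 2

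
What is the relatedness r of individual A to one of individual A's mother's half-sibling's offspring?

Each parent–offspring link contributes a factor of 1/2, and independent paths through distinct common ancestors add.
Half first cousins share one grandparent — one path of length 4: r = (1/2)^4 = 1/16.

0.0625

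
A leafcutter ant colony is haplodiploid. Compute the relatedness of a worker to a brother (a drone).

Her haploid brother carries none of their father's genes and a random half of their mother's genome; that half matches the maternal half of her own genome with probability 1/2: r = 1/2 · 1/2 = 1/4.

0.25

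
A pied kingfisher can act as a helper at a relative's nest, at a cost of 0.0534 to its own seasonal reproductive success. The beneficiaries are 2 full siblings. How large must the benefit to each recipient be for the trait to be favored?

r to a full sibling = 0.5 (full sibs share both parents — two paths of length 2: r = 2·(1/2)^2 = 1/2).
Hamilton's rule with n recipients of equal r: n·r·B > C, so B > C/(n·r) = 0.0534/(2·0.5) = 0.0534.

0.0534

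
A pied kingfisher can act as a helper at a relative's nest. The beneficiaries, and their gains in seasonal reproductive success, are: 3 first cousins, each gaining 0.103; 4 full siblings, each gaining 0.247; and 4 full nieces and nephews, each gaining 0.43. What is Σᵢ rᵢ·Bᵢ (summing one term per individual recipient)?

r to a first cousin = 1/8 (first cousins share one grandparent pair — two paths of length 4: r = 2·(1/2)^4 = 1/8).
r to a full sibling = 0.5 (full sibs share both parents — two paths of length 2: r = 2·(1/2)^2 = 1/2).
r to a full niece or nephew = 0.25 (full aunt/uncle↔niece/nephew: two paths of length 3 through the shared grandparent pair: r = 2·(1/2)^3 = 1/4).
Summing one r·B term per recipient: 3·0.125·0.103 + 4·0.5·0.247 + 4·0.25·0.43 = 0.962625.

0.962625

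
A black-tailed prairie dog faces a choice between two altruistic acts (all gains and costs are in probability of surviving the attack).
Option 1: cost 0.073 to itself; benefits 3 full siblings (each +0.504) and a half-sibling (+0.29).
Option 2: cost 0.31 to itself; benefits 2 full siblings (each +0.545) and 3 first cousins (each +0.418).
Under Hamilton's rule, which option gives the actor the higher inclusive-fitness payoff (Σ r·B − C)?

Option 1: r to a full sibling = 0.5.
Option 1: r to a half-sibling = 0.25.
Option 1: Σ r·B − C = (3·0.5·0.504 + 1·0.25·0.29) − 0.073 = 0.7555.
Option 2: r to a full sibling = 0.5.
Option 2: r to a first cousin = 0.125.
Option 2: Σ r·B − C = (2·0.5·0.545 + 3·0.125·0.418) − 0.31 = 0.39175.
Option 1 has the higher net inclusive-fitness payoff.

Option 1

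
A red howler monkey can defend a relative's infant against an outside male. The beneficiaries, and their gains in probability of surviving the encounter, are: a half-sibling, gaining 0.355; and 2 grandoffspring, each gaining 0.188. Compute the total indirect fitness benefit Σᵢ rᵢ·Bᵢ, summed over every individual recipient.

0.18275

r to a half-sibling = 0.25 (half-sibs share one parent — one path of length 2: r = (1/2)^2 = 1/4).
r to a grandoffspring = 0.25 (two parent–offspring links: r = (1/2)^2 = 1/4).
Summing one r·B term per recipient: 1·0.25·0.355 + 2·0.25·0.188 = 0.18275.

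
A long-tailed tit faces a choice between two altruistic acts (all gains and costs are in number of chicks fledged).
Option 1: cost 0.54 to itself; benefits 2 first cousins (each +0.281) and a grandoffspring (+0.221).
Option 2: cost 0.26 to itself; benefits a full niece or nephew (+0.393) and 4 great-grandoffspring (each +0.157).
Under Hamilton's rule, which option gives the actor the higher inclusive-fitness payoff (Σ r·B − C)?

Option 2

Option 1: r to a first cousin = 0.125.
Option 1: r to a grandoffspring = 0.25.
Option 1: Σ r·B − C = (2·0.125·0.281 + 1·0.25·0.221) − 0.54 = -0.4145.
Option 2: r to a full niece or nephew = 0.25.
Option 2: r to a great-grandoffspring = 0.125.
Option 2: Σ r·B − C = (1·0.25·0.393 + 4·0.125·0.157) − 0.26 = -0.08325.
Option 2 has the higher net inclusive-fitness payoff.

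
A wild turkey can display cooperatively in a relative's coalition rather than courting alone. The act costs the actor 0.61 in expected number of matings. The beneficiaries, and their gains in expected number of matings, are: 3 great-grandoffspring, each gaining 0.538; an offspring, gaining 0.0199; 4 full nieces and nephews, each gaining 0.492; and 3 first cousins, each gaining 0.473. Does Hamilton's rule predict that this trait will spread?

Yes

Hamilton's rule: the trait is favored when the sum of r·B over every recipient exceeds the actor's cost C.
r to a great-grandoffspring = 0.125 (three parent–offspring links: r = (1/2)^3 = 1/8).
r to an offspring = 0.5 (one parent–offspring link: r = (1/2)^1 = 1/2).
r to a full niece or nephew = 0.25 (full aunt/uncle↔niece/nephew: two paths of length 3 through the shared grandparent pair: r = 2·(1/2)^3 = 1/4).
r to a first cousin = 0.125 (first cousins share one grandparent pair — two paths of length 4: r = 2·(1/2)^4 = 1/8).
Summing one r·B term per recipient: 3·0.125·0.538 + 1·0.5·0.0199 + 4·0.25·0.492 + 3·0.125·0.473 = 0.881075.
0.881075 > 0.61: the indirect benefit exceeds the cost.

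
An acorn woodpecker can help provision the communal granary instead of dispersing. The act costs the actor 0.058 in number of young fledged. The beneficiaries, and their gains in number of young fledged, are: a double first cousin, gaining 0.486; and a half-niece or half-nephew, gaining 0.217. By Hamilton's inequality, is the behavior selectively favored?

Hamilton's rule: the trait is favored when the sum of r·B over every recipient exceeds the actor's cost C.
r to a double first cousin = 1/4 (double first cousins share both grandparent pairs — four paths of length 4: r = 4·(1/2)^4 = 1/4).
r to a half-niece or half-nephew = 1/8 (half-aunt/uncle↔niece/nephew: one path of length 3: r = (1/2)^3 = 1/8).
Summing one r·B term per recipient: 1·0.25·0.486 + 1·0.125·0.217 = 0.148625.
0.148625 > 0.058: the indirect benefit exceeds the cost.

Yes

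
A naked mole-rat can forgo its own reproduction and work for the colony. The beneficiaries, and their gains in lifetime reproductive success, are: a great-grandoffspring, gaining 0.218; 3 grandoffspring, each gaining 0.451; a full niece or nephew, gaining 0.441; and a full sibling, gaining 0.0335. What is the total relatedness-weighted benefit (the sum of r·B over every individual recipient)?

0.4925

r to a great-grandoffspring = 0.125 (three parent–offspring links: r = (1/2)^3 = 1/8).
r to a grandoffspring = 1/4 (two parent–offspring links: r = (1/2)^2 = 1/4).
r to a full niece or nephew = 0.25 (full aunt/uncle↔niece/nephew: two paths of length 3 through the shared grandparent pair: r = 2·(1/2)^3 = 1/4).
r to a full sibling = 0.5 (full sibs share both parents — two paths of length 2: r = 2·(1/2)^2 = 1/2).
Summing one r·B term per recipient: 1·0.125·0.218 + 3·0.25·0.451 + 1·0.25·0.441 + 1·0.5·0.0335 = 0.4925.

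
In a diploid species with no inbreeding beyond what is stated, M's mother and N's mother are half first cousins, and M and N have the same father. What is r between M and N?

Relatedness sums over independent paths through distinct common ancestors.
M and N are related in two ways: half second cousins through their mothers (r = 1/64) and half-sibs through their shared father (r = 1/4).
r = 1/64 + 1/4 = 17/64 = 0.265625.

0.265625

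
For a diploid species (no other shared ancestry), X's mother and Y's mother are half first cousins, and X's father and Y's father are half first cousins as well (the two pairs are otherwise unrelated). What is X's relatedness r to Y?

Independent pedigree routes through distinct common ancestors add.
X and Y are related in two ways: half second cousins through their mothers (r = 1/64) and half second cousins through their fathers (r = 1/64).
r = 1/64 + 1/64 = 1/32 = 0.03125.

0.03125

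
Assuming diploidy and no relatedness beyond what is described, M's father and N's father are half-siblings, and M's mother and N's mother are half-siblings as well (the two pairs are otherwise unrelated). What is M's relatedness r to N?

0.125

With two independent routes of shared ancestry, r is the sum of the two contributions.
M and N are related in two ways: half first cousins through their fathers (r = 1/16) and half first cousins through their mothers (r = 1/16).
r = 1/16 + 1/16 = 1/8 = 0.125.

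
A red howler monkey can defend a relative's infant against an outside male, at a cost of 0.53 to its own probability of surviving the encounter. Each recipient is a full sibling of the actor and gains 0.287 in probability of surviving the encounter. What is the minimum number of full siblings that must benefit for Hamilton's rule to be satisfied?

4

r to a full sibling = 1/2 (full sibs share both parents — two paths of length 2: r = 2·(1/2)^2 = 1/2).
Hamilton's rule: n·r·B > C  ⇒  n > C/(r·B) = 0.53/(0.5·0.287) = 3.693.
The smallest integer exceeding 3.693 is 4.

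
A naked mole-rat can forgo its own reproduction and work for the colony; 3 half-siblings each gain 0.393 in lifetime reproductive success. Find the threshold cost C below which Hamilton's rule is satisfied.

r to a half-sibling = 1/4 (half-sibs share one parent — one path of length 2: r = (1/2)^2 = 1/4).
Hamilton's rule: n·r·B > C, so the trait is favored while C < n·r·B = 3·0.25·0.393 = 0.29475.

0.29475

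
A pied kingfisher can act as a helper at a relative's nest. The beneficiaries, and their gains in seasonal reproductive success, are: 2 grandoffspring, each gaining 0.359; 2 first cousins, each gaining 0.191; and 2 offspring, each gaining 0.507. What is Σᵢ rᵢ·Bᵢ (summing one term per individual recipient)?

r to a grandoffspring = 1/4 (two parent–offspring links: r = (1/2)^2 = 1/4).
r to a first cousin = 0.125 (first cousins share one grandparent pair — two paths of length 4: r = 2·(1/2)^4 = 1/8).
r to an offspring = 0.5 (one parent–offspring link: r = (1/2)^1 = 1/2).
Summing one r·B term per recipient: 2·0.25·0.359 + 2·0.125·0.191 + 2·0.5·0.507 = 0.73425.

0.73425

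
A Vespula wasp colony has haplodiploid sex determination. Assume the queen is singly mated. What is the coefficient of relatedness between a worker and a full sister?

Haplodiploid full sisters inherit their father's entire haploid genome identically (contributing 1/2) and on average half of their mother's contribution (1/2 · 1/2 = 1/4); r = 1/2 + 1/4 = 3/4.

0.75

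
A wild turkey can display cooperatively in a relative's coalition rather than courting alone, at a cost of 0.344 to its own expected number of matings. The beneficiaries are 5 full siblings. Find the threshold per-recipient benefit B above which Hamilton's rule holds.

r to a full sibling = 1/2 (full sibs share both parents — two paths of length 2: r = 2·(1/2)^2 = 1/2).
Hamilton's rule with n recipients of equal r: n·r·B > C, so B > C/(n·r) = 0.344/(5·0.5) = 0.1376.

0.1376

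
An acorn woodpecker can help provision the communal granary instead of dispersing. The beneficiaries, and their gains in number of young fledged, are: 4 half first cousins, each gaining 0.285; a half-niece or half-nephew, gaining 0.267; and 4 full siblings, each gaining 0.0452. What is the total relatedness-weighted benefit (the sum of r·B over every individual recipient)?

0.195025

r to a half first cousin = 0.0625 (half first cousins share one grandparent — one path of length 4: r = (1/2)^4 = 1/16).
r to a half-niece or half-nephew = 0.125 (half-aunt/uncle↔niece/nephew: one path of length 3: r = (1/2)^3 = 1/8).
r to a full sibling = 0.5 (full sibs share both parents — two paths of length 2: r = 2·(1/2)^2 = 1/2).
Summing one r·B term per recipient: 4·0.0625·0.285 + 1·0.125·0.267 + 4·0.5·0.0452 = 0.195025.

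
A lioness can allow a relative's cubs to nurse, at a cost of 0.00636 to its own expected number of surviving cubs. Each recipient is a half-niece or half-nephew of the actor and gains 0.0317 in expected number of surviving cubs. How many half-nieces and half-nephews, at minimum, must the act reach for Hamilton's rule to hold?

2

r to a half-niece or half-nephew = 1/8 (half-aunt/uncle↔niece/nephew: one path of length 3: r = (1/2)^3 = 1/8).
Hamilton's rule: n·r·B > C  ⇒  n > C/(r·B) = 0.00636/(0.125·0.0317) = 1.605.
The smallest integer exceeding 1.605 is 2.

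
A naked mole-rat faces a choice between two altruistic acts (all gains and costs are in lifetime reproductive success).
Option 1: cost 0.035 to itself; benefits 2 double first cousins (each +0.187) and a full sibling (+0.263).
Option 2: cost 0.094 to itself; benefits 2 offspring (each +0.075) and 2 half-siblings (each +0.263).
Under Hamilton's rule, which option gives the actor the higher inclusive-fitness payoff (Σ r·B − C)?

Option 1: r to a double first cousin = 0.25.
Option 1: r to a full sibling = 0.5.
Option 1: Σ r·B − C = (2·0.25·0.187 + 1·0.5·0.263) − 0.035 = 0.19.
Option 2: r to an offspring = 0.5.
Option 2: r to a half-sibling = 0.25.
Option 2: Σ r·B − C = (2·0.5·0.075 + 2·0.25·0.263) − 0.094 = 0.1125.
Option 1 has the higher net inclusive-fitness payoff.

Option 1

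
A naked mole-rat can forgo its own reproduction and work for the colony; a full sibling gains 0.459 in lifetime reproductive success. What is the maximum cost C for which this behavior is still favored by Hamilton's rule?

r to a full sibling = 0.5 (full sibs share both parents — two paths of length 2: r = 2·(1/2)^2 = 1/2).
Hamilton's rule: n·r·B > C, so the trait is favored while C < n·r·B = 1·0.5·0.459 = 0.2295.

0.2295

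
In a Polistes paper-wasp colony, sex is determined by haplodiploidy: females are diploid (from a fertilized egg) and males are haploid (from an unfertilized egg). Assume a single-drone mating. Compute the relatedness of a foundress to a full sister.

Haplodiploid full sisters inherit their father's entire haploid genome identically (contributing 1/2) and on average half of their mother's contribution (1/2 · 1/2 = 1/4); r = 1/2 + 1/4 = 3/4.

0.75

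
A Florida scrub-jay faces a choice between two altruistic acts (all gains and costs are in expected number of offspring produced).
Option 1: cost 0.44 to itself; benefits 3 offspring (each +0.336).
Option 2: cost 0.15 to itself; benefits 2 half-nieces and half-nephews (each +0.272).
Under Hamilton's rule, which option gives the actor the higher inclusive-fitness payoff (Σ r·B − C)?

Option 1: r to an offspring = 0.5.
Option 1: Σ r·B − C = (3·0.5·0.336) − 0.44 = 0.064.
Option 2: r to a half-niece or half-nephew = 0.125.
Option 2: Σ r·B − C = (2·0.125·0.272) − 0.15 = -0.082.
Option 1 has the higher net inclusive-fitness payoff.

Option 1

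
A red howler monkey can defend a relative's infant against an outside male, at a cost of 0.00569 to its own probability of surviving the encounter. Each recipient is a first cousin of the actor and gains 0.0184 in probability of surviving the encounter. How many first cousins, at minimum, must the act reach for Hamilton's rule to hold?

3

r to a first cousin = 0.125 (first cousins share one grandparent pair — two paths of length 4: r = 2·(1/2)^4 = 1/8).
Hamilton's rule: n·r·B > C  ⇒  n > C/(r·B) = 0.00569/(0.125·0.0184) = 2.474.
The smallest integer exceeding 2.474 is 3.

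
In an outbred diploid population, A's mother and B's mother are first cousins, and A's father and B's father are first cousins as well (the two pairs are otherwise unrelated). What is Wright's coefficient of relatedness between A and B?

With two independent routes of shared ancestry, r is the sum of the two contributions.
A and B are related in two ways: second cousins through their mothers (r = 1/32) and second cousins through their fathers (r = 1/32).
r = 1/32 + 1/32 = 1/16 = 0.0625.

0.0625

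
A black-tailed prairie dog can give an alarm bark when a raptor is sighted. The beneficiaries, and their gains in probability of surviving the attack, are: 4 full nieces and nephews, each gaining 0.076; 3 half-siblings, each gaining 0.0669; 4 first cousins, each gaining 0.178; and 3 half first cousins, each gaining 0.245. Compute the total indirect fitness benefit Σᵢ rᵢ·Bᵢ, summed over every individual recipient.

0.2611125

r to a full niece or nephew = 0.25 (full aunt/uncle↔niece/nephew: two paths of length 3 through the shared grandparent pair: r = 2·(1/2)^3 = 1/4).
r to a half-sibling = 0.25 (half-sibs share one parent — one path of length 2: r = (1/2)^2 = 1/4).
r to a first cousin = 1/8 (first cousins share one grandparent pair — two paths of length 4: r = 2·(1/2)^4 = 1/8).
r to a half first cousin = 0.0625 (half first cousins share one grandparent — one path of length 4: r = (1/2)^4 = 1/16).
Summing one r·B term per recipient: 4·0.25·0.076 + 3·0.25·0.0669 + 4·0.125·0.178 + 3·0.0625·0.245 = 0.2611125.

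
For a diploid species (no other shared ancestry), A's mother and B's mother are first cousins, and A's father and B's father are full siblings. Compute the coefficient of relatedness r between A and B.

Wright's path rule: contributions from independent ancestry routes add.
A and B are related in two ways: second cousins through their mothers (r = 1/32) and first cousins through their fathers (r = 1/8).
r = 1/32 + 1/8 = 5/32 = 0.15625.

0.15625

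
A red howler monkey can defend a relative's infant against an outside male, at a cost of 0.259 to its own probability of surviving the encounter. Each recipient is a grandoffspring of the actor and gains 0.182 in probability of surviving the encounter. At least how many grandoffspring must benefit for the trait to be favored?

r to a grandoffspring = 0.25 (two parent–offspring links: r = (1/2)^2 = 1/4).
Hamilton's rule: n·r·B > C  ⇒  n > C/(r·B) = 0.259/(0.25·0.182) = 5.692.
The smallest integer exceeding 5.692 is 6.

6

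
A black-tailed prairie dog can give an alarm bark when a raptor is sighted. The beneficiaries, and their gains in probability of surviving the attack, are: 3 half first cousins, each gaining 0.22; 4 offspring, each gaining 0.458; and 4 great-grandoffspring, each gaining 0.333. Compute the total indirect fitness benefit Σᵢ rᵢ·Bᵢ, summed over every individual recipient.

r to a half first cousin = 1/16 (half first cousins share one grandparent — one path of length 4: r = (1/2)^4 = 1/16).
r to an offspring = 0.5 (one parent–offspring link: r = (1/2)^1 = 1/2).
r to a great-grandoffspring = 1/8 (three parent–offspring links: r = (1/2)^3 = 1/8).
Summing one r·B term per recipient: 3·0.0625·0.22 + 4·0.5·0.458 + 4·0.125·0.333 = 1.12375.

1.12375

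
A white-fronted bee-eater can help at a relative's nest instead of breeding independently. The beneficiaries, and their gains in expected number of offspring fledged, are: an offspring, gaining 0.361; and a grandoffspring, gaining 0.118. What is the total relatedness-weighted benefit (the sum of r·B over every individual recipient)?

r to an offspring = 1/2 (one parent–offspring link: r = (1/2)^1 = 1/2).
r to a grandoffspring = 1/4 (two parent–offspring links: r = (1/2)^2 = 1/4).
Summing one r·B term per recipient: 1·0.5·0.361 + 1·0.25·0.118 = 0.21.

0.21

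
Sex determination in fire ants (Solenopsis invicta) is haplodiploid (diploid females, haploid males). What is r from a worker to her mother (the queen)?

0.5

One meiotic link between diploid queen and diploid daughter: r = 1/2.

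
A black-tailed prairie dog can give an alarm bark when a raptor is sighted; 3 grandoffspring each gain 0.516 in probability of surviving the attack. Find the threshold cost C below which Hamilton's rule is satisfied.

r to a grandoffspring = 0.25 (two parent–offspring links: r = (1/2)^2 = 1/4).
Hamilton's rule: n·r·B > C, so the trait is favored while C < n·r·B = 3·0.25·0.516 = 0.387.

0.387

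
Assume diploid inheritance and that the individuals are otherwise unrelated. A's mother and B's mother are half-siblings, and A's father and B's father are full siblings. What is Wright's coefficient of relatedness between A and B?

Independent pedigree routes through distinct common ancestors add.
A and B are related in two ways: half first cousins through their mothers (r = 1/16) and first cousins through their fathers (r = 1/8).
r = 1/16 + 1/8 = 3/16 = 0.1875.

0.1875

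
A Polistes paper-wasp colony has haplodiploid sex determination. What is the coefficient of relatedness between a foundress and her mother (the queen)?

0.5

One meiotic link between diploid queen and diploid daughter: r = 1/2.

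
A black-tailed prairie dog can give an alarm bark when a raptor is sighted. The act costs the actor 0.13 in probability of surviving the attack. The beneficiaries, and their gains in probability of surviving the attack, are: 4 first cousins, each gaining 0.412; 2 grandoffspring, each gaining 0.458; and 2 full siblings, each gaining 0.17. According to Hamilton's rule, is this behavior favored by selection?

Hamilton's rule: the trait is favored when the sum of r·B over every recipient exceeds the actor's cost C.
r to a first cousin = 0.125 (first cousins share one grandparent pair — two paths of length 4: r = 2·(1/2)^4 = 1/8).
r to a grandoffspring = 1/4 (two parent–offspring links: r = (1/2)^2 = 1/4).
r to a full sibling = 1/2 (full sibs share both parents — two paths of length 2: r = 2·(1/2)^2 = 1/2).
Summing one r·B term per recipient: 4·0.125·0.412 + 2·0.25·0.458 + 2·0.5·0.17 = 0.605.
0.605 > 0.13: the indirect benefit exceeds the cost.

Yes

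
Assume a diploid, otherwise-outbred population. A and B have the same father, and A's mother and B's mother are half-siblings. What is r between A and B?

With two independent routes of shared ancestry, r is the sum of the two contributions.
A and B are related in two ways: half-sibs through their shared father (r = 1/4) and half first cousins through their mothers (r = 1/16).
r = 1/4 + 1/16 = 0.3125.

0.3125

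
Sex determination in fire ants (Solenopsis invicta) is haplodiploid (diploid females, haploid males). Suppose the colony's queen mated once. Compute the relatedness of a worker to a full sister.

0.75

Haplodiploid full sisters inherit their father's entire haploid genome identically (contributing 1/2) and on average half of their mother's contribution (1/2 · 1/2 = 1/4); r = 1/2 + 1/4 = 3/4.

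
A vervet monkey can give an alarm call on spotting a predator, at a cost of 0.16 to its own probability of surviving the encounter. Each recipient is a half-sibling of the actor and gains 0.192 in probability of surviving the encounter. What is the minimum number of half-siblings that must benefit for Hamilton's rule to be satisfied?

r to a half-sibling = 0.25 (half-sibs share one parent — one path of length 2: r = (1/2)^2 = 1/4).
Hamilton's rule: n·r·B > C  ⇒  n > C/(r·B) = 0.16/(0.25·0.192) = 3.333.
The smallest integer exceeding 3.333 is 4.

4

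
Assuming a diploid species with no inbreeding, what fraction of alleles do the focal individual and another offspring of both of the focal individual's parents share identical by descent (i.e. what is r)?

Each parent–offspring link contributes a factor of 1/2, and independent paths through distinct common ancestors add.
Full sibs share both parents — two paths of length 2: r = 2·(1/2)^2 = 1/2.

0.5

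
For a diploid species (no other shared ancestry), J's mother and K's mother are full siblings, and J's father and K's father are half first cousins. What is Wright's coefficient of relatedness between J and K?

0.140625

Independent pedigree routes through distinct common ancestors add.
J and K are related in two ways: first cousins through their mothers (r = 1/8) and half second cousins through their fathers (r = 1/64).
r = 1/8 + 1/64 = 0.140625.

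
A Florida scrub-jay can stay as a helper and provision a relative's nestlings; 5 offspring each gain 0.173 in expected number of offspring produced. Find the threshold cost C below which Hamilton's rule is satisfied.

0.4325

r to an offspring = 0.5 (one parent–offspring link: r = (1/2)^1 = 1/2).
Hamilton's rule: n·r·B > C, so the trait is favored while C < n·r·B = 5·0.5·0.173 = 0.4325.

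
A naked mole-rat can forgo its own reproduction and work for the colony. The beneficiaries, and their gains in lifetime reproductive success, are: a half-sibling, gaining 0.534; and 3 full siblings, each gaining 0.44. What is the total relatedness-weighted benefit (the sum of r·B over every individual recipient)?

r to a half-sibling = 1/4 (half-sibs share one parent — one path of length 2: r = (1/2)^2 = 1/4).
r to a full sibling = 1/2 (full sibs share both parents — two paths of length 2: r = 2·(1/2)^2 = 1/2).
Summing one r·B term per recipient: 1·0.25·0.534 + 3·0.5·0.44 = 0.7935.

0.7935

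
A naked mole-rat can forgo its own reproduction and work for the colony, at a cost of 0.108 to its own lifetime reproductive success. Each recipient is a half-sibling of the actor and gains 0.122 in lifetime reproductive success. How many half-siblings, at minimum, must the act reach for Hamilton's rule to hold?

r to a half-sibling = 0.25 (half-sibs share one parent — one path of length 2: r = (1/2)^2 = 1/4).
Hamilton's rule: n·r·B > C  ⇒  n > C/(r·B) = 0.108/(0.25·0.122) = 3.541.
The smallest integer exceeding 3.541 is 4.

4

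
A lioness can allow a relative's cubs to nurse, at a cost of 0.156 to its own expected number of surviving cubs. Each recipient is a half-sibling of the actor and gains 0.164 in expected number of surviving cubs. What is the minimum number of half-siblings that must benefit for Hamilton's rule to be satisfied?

r to a half-sibling = 0.25 (half-sibs share one parent — one path of length 2: r = (1/2)^2 = 1/4).
Hamilton's rule: n·r·B > C  ⇒  n > C/(r·B) = 0.156/(0.25·0.164) = 3.805.
The smallest integer exceeding 3.805 is 4.

4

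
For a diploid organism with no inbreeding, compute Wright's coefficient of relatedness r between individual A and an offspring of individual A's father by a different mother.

Each parent–offspring link contributes a factor of 1/2, and independent paths through distinct common ancestors add.
Half-sibs share one parent — one path of length 2: r = (1/2)^2 = 1/4.

0.25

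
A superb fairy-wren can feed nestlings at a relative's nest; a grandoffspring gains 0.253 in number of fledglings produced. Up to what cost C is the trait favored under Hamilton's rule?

0.06325

r to a grandoffspring = 0.25 (two parent–offspring links: r = (1/2)^2 = 1/4).
Hamilton's rule: n·r·B > C, so the trait is favored while C < n·r·B = 1·0.25·0.253 = 0.06325.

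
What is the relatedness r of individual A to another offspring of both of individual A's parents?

Each parent–offspring link contributes a factor of 1/2, and independent paths through distinct common ancestors add.
Full sibs share both parents — two paths of length 2: r = 2·(1/2)^2 = 1/2.

0.5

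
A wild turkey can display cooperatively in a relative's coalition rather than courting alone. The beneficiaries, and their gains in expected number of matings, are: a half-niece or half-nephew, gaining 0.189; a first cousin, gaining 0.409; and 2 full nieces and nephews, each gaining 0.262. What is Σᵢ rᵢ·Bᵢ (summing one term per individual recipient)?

0.20575

r to a half-niece or half-nephew = 1/8 (half-aunt/uncle↔niece/nephew: one path of length 3: r = (1/2)^3 = 1/8).
r to a first cousin = 0.125 (first cousins share one grandparent pair — two paths of length 4: r = 2·(1/2)^4 = 1/8).
r to a full niece or nephew = 0.25 (full aunt/uncle↔niece/nephew: two paths of length 3 through the shared grandparent pair: r = 2·(1/2)^3 = 1/4).
Summing one r·B term per recipient: 1·0.125·0.189 + 1·0.125·0.409 + 2·0.25·0.262 = 0.20575.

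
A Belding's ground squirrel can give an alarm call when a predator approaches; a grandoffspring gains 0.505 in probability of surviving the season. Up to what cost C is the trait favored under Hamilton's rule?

r to a grandoffspring = 1/4 (two parent–offspring links: r = (1/2)^2 = 1/4).
Hamilton's rule: n·r·B > C, so the trait is favored while C < n·r·B = 1·0.25·0.505 = 0.12625.

0.12625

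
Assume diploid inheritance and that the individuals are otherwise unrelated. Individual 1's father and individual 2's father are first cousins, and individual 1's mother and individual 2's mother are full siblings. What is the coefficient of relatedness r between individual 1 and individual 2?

0.15625

Relatedness sums over independent paths through distinct common ancestors.
Individual 1 and individual 2 are related in two ways: second cousins through their fathers (r = 1/32) and first cousins through their mothers (r = 1/8).
r = 1/32 + 1/8 = 5/32 = 0.15625.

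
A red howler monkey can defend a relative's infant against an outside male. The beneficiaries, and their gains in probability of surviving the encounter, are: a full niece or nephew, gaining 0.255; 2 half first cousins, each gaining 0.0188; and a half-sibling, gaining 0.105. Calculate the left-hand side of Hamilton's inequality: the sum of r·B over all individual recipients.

r to a full niece or nephew = 0.25 (full aunt/uncle↔niece/nephew: two paths of length 3 through the shared grandparent pair: r = 2·(1/2)^3 = 1/4).
r to a half first cousin = 0.0625 (half first cousins share one grandparent — one path of length 4: r = (1/2)^4 = 1/16).
r to a half-sibling = 1/4 (half-sibs share one parent — one path of length 2: r = (1/2)^2 = 1/4).
Summing one r·B term per recipient: 1·0.25·0.255 + 2·0.0625·0.0188 + 1·0.25·0.105 = 0.09235.

0.09235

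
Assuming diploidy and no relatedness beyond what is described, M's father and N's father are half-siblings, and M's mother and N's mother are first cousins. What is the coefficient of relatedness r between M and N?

0.09375

With two independent routes of shared ancestry, r is the sum of the two contributions.
M and N are related in two ways: half first cousins through their fathers (r = 1/16) and second cousins through their mothers (r = 1/32).
r = 1/16 + 1/32 = 3/32 = 0.09375.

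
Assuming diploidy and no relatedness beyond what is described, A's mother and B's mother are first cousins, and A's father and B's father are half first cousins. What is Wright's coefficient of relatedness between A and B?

0.046875

Relatedness sums over independent paths through distinct common ancestors.
A and B are related in two ways: second cousins through their mothers (r = 1/32) and half second cousins through their fathers (r = 1/64).
r = 1/32 + 1/64 = 0.046875.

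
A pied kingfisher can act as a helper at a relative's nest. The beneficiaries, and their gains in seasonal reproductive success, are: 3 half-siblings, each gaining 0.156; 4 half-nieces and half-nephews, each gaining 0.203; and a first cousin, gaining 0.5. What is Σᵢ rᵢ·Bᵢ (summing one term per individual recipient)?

r to a half-sibling = 0.25 (half-sibs share one parent — one path of length 2: r = (1/2)^2 = 1/4).
r to a half-niece or half-nephew = 0.125 (half-aunt/uncle↔niece/nephew: one path of length 3: r = (1/2)^3 = 1/8).
r to a first cousin = 1/8 (first cousins share one grandparent pair — two paths of length 4: r = 2·(1/2)^4 = 1/8).
Summing one r·B term per recipient: 3·0.25·0.156 + 4·0.125·0.203 + 1·0.125·0.5 = 0.281.

0.281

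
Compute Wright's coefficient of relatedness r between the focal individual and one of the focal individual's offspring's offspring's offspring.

Each parent–offspring link contributes a factor of 1/2, and independent paths through distinct common ancestors add.
Three parent–offspring links: r = (1/2)^3 = 1/8.

0.125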